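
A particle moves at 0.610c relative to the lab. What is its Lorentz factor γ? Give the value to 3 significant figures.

γ = 1/√(1 − β²) = 1/√(1 − 0.610²) = 1/√(0.62790) = 1.26

γ ≈ 1.26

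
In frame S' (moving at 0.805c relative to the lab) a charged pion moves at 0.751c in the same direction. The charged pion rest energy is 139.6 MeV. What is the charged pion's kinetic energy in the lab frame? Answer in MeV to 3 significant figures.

u_lab = (0.751 + 0.805)/(1 + 0.751×0.805) = 0.969739
γ = 1/√(1 − 0.969739²) = 4.0960
K = (γ − 1)m₀c² = (4.0960 − 1) × 139.6 = 3.0960 × 139.6 = 432 MeV

K ≈ 432 MeV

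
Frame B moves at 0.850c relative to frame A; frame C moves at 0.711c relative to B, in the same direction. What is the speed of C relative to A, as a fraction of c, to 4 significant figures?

Compose boost 2: (0.711 + 0.850)/(1 + 0.711×0.850) = 1.561/1.60435 = 0.9730

u ≈ 0.9730c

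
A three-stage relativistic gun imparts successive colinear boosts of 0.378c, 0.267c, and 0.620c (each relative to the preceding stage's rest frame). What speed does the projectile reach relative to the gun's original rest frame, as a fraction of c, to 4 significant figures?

Compose boost 2: (0.267 + 0.378)/(1 + 0.267×0.378) = 0.6450/1.10093 = 0.585870
Compose boost 3: (0.620 + 0.585870)/(1 + 0.620×0.585870) = 1.20587/1.36324 = 0.8846

u ≈ 0.8846c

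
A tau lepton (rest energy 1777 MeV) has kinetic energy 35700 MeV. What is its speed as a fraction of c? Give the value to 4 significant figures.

β ≈ 0.9989

γ = 1 + K/(m₀c²) = 1 + 35700/1777 = 21.0900
β = √(1 − 1/γ²) = 0.9989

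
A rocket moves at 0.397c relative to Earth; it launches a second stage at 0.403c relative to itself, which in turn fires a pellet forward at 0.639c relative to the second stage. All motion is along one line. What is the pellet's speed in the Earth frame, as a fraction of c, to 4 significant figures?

u ≈ 0.9222c

Compose boost 2: (0.403 + 0.397)/(1 + 0.403×0.397) = 0.8000/1.15999 = 0.689661
Compose boost 3: (0.639 + 0.689661)/(1 + 0.639×0.689661) = 1.32866/1.44069 = 0.9222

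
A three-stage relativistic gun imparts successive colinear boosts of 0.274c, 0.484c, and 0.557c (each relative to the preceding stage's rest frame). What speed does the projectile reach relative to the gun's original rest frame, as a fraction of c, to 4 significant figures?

u ≈ 0.8933c

Compose boost 2: (0.484 + 0.274)/(1 + 0.484×0.274) = 0.7580/1.13262 = 0.669247
Compose boost 3: (0.557 + 0.669247)/(1 + 0.557×0.669247) = 1.22625/1.37277 = 0.8933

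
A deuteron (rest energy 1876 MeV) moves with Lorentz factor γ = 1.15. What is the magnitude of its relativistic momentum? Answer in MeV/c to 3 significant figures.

p ≈ 1070 MeV/c

β = √(1 − 1/γ²) = √(1 − 1/1.15²) = 0.49382
p = γβm₀c = 1.15 × 0.49382 × 1876 MeV/c = 1070 MeV/c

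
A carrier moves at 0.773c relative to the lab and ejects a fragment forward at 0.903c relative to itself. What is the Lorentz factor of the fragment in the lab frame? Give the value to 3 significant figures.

u_lab = (0.903 + 0.773)/(1 + 0.903×0.773) = 1.676/1.69802 = 0.987033
γ = 1/√(1 − 0.987033²) = 6.23

γ ≈ 6.23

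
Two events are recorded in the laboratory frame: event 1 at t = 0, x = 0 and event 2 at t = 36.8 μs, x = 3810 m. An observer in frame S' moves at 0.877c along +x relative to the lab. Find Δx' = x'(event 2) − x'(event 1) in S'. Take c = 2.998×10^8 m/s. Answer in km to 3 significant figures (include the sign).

γ = 1/√(1 − 0.877²) = 2.0812
Δx' = γ(Δx − vΔt) = 2.0812 × (3810 m − 0.877×(2.998×10^8 m/s)×36.8×10^-6 s)
= 2.0812 × (-5865.6 m) = -12.2 km

Δx' ≈ -12.2 km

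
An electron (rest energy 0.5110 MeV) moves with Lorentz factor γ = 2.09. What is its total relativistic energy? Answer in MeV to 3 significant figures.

γ = 2.09 (given)
E = γm₀c² = 2.09 × 0.5110 MeV = 1.07 MeV

E ≈ 1.07 MeV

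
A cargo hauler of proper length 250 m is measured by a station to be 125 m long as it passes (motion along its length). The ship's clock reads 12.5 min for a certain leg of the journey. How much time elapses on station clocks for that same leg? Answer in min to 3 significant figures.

Δt ≈ 25.0 min

Length contraction ⇒ γ = L₀/L = 250/125 = 2.0000
Time dilation: Δt = γτ₀ = 2.0000 × 12.5 min = 25.0 min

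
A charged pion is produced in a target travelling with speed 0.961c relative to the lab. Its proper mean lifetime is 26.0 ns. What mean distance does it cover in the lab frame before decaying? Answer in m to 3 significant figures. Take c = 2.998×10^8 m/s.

d ≈ 27.1 m

γ = 1/√(1 − 0.961²) = 3.6160
Dilated lifetime: Δt = γτ₀ = 3.6160 × 26.0 ns = 94.016 ns
d = vΔt = 0.961c × 94.016 ns = 2.8811×10^8 m/s × 9.4016×10^-8 s = 27.1 m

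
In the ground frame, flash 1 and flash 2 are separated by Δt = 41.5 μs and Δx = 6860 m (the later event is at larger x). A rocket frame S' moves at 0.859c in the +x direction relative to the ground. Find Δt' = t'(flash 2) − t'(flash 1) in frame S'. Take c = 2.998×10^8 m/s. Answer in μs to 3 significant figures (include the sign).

γ = 1/√(1 − 0.859²) = 1.9532
Δt' = γ(Δt − vΔx/c²) = 1.9532 × (41.5 μs − 0.859×6860 m / (2.998×10^8 m/s))
= 1.9532 × (21.844 μs) = 42.7 μs

Δt' ≈ 42.7 μs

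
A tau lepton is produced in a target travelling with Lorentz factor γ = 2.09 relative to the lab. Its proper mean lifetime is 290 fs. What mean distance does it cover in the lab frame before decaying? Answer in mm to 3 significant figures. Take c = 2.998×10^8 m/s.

d ≈ 0.160 mm

β = √(1 − 1/γ²) = √(1 − 1/2.09²) = 0.87810
Dilated lifetime: Δt = γτ₀ = 2.09 × 290 fs = 606.10 fs
d = vΔt = 0.87810c × 606.10 fs = 2.6326×10^8 m/s × 6.0610×10^-13 s = 0.160 mm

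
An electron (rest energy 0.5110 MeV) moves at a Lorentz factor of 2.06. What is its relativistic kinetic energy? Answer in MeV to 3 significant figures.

γ = 2.06 (given)
K = (γ − 1)m₀c² = (2.06 − 1) × 0.5110 MeV = 1.0600 × 0.5110 MeV = 0.542 MeV

K ≈ 0.542 MeV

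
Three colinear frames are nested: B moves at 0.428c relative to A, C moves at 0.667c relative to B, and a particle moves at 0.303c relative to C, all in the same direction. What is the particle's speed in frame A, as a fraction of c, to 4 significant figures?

u ≈ 0.9179c

Compose boost 2: (0.667 + 0.428)/(1 + 0.667×0.428) = 1.095/1.28548 = 0.851825
Compose boost 3: (0.303 + 0.851825)/(1 + 0.303×0.851825) = 1.15482/1.25810 = 0.9179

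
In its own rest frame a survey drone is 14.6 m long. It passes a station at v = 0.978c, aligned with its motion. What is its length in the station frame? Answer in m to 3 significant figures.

γ = 1/√(1 − 0.978²) = 4.7938
Length contraction: L = L₀/γ = 14.6/4.7938 = 3.05 m

L ≈ 3.05 m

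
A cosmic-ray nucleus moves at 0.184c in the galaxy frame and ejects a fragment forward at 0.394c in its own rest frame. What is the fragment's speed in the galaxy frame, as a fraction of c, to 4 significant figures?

Compose boost 2: (0.394 + 0.184)/(1 + 0.394×0.184) = 0.5780/1.07250 = 0.5389

u ≈ 0.5389c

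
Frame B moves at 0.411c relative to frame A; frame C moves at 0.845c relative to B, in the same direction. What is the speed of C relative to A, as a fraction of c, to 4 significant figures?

Compose boost 2: (0.845 + 0.411)/(1 + 0.845×0.411) = 1.256/1.34729 = 0.9322

u ≈ 0.9322c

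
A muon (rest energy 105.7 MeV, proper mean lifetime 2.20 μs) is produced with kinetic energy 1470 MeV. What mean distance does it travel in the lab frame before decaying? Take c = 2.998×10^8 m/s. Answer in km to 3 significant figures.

d ≈ 9.81 km

γ = 1 + K/(m₀c²) = 1 + 1470/105.7 = 14.907
β = √(1 − 1/γ²) = 0.99775
Dilated lifetime: γτ₀ = 14.907 × 2.20 μs = 32.796 μs
d = βc·γτ₀ = 0.99775 × (2.998×10^8 m/s) × 3.2796×10^-5 s = 9.81 km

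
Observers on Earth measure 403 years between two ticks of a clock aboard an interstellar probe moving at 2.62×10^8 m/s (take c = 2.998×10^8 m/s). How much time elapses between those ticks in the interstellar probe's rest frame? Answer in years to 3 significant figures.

τ₀ ≈ 196 years

β = v/c = 2.62×10^8 / 2.998×10^8 = 0.87392
γ = 1/√(1 − 0.87392²) = 2.0573
Proper time: τ₀ = Δt/γ = 403/2.0573 = 196 years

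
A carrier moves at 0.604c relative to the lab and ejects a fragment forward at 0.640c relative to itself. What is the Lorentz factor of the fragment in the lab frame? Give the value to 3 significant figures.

u_lab = (0.640 + 0.604)/(1 + 0.640×0.604) = 1.244/1.38656 = 0.897184
γ = 1/√(1 − 0.897184²) = 2.26

γ ≈ 2.26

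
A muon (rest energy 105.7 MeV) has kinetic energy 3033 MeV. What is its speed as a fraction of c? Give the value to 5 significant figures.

β ≈ 0.99943

γ = 1 + K/(m₀c²) = 1 + 3033/105.7 = 29.69442
β = √(1 − 1/γ²) = 0.99943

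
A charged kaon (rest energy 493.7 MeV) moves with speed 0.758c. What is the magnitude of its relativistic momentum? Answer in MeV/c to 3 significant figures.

p ≈ 574 MeV/c

γ = 1/√(1 − 0.758²) = 1.5331
p = γβm₀c = 1.5331 × 0.758 × 493.7 MeV/c = 574 MeV/c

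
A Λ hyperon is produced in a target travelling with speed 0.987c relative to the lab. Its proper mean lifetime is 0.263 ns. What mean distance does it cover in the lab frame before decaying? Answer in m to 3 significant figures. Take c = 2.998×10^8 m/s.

γ = 1/√(1 − 0.987²) = 6.2220
Dilated lifetime: Δt = γτ₀ = 6.2220 × 0.263 ns = 1.6364 ns
d = vΔt = 0.987c × 1.6364 ns = 2.9590×10^8 m/s × 1.6364×10^-9 s = 0.484 m

d ≈ 0.484 m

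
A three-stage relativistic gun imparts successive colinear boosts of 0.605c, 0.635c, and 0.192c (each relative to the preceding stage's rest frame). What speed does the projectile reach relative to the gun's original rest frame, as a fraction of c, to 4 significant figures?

u ≈ 0.9282c

Compose boost 2: (0.635 + 0.605)/(1 + 0.635×0.605) = 1.240/1.38417 = 0.895840
Compose boost 3: (0.192 + 0.895840)/(1 + 0.192×0.895840) = 1.08784/1.17200 = 0.9282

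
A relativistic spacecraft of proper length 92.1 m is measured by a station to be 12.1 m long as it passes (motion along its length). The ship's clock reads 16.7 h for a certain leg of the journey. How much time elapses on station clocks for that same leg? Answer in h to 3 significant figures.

Δt ≈ 127 h

Length contraction ⇒ γ = L₀/L = 92.1/12.1 = 7.6116
Time dilation: Δt = γτ₀ = 7.6116 × 16.7 h = 127 h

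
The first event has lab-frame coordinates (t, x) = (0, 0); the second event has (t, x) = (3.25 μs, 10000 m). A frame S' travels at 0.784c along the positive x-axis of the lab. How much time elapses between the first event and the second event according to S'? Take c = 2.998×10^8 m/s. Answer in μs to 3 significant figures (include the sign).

Δt' ≈ -36.9 μs

γ = 1/√(1 − 0.784²) = 1.6109
Δt' = γ(Δt − vΔx/c²) = 1.6109 × (3.25 μs − 0.784×10000 m / (2.998×10^8 m/s))
= 1.6109 × (-22.901 μs) = -36.9 μs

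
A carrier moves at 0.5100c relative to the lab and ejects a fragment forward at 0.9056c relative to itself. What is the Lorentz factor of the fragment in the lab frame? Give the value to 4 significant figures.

u_lab = (0.9056 + 0.5100)/(1 + 0.9056×0.5100) = 1.4156/1.461856 = 0.9683580
γ = 1/√(1 − 0.9683580²) = 4.007

γ ≈ 4.007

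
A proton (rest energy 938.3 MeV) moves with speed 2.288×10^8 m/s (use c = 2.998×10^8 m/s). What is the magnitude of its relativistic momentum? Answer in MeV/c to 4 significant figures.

p ≈ 1108 MeV/c

β = v/c = 2.288×10^8 / 2.998×10^8 = 0.763175
γ = 1/√(1 − 0.763175²) = 1.54753
p = γβm₀c = 1.54753 × 0.763175 × 938.3 MeV/c = 1108 MeV/c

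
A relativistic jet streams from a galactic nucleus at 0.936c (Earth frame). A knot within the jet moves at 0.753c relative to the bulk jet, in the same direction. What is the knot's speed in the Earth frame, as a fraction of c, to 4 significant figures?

u ≈ 0.9907c

Relativistic velocity addition: u = (u' + v)/(1 + u'v/c²)
= (0.753 + 0.936)/(1 + 0.753×0.936) = 1.689/1.70481 = 0.9907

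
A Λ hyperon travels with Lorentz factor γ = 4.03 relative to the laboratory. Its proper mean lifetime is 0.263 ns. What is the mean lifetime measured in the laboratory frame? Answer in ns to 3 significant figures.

Δt ≈ 1.06 ns

γ = 4.03 (given)
Time dilation: Δt = γτ₀ = 4.03 × 0.263 ns = 1.06 ns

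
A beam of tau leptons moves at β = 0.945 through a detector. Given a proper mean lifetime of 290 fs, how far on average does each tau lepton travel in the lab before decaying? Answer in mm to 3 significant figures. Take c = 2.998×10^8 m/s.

γ = 1/√(1 − 0.945²) = 3.0574
Dilated lifetime: Δt = γτ₀ = 3.0574 × 290 fs = 886.66 fs
d = vΔt = 0.945c × 886.66 fs = 2.8331×10^8 m/s × 8.8666×10^-13 s = 0.251 mm

d ≈ 0.251 mm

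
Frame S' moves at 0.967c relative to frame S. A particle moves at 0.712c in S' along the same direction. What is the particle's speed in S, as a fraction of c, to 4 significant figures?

u ≈ 0.9944c

Relativistic velocity addition: u = (u' + v)/(1 + u'v/c²)
= (0.712 + 0.967)/(1 + 0.712×0.967) = 1.679/1.68850 = 0.9944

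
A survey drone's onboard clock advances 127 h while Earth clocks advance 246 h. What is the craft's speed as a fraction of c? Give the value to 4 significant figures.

γ = Δt/τ₀ = 246/127 = 1.93701
β = √(1 − 1/γ²) = √(1 − 1/1.93701²) = 0.8564

β ≈ 0.8564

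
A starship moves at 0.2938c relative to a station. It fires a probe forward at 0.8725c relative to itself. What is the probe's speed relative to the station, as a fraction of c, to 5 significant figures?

u ≈ 0.92833c

Relativistic velocity addition: u = (u' + v)/(1 + u'v/c²)
= (0.8725 + 0.2938)/(1 + 0.8725×0.2938) = 1.1663/1.256341 = 0.92833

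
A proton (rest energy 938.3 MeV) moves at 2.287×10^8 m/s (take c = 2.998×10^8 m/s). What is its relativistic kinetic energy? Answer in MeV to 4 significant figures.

K ≈ 512.9 MeV

β = v/c = 2.287×10^8 / 2.998×10^8 = 0.762842
γ = 1/√(1 − 0.762842²) = 1.54659
K = (γ − 1)m₀c² = (1.54659 − 1) × 938.3 MeV = 0.546587 × 938.3 MeV = 512.9 MeV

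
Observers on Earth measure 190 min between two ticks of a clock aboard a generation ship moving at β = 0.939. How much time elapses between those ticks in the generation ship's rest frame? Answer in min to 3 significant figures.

γ = 1/√(1 − 0.939²) = 2.9077
Proper time: τ₀ = Δt/γ = 190/2.9077 = 65.3 min

τ₀ ≈ 65.3 min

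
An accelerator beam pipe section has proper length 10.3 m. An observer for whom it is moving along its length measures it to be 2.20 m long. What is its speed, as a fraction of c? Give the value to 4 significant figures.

β ≈ 0.9769

γ = L₀/L = 10.3/2.20 = 4.68182
β = √(1 − 1/γ²) = 0.9769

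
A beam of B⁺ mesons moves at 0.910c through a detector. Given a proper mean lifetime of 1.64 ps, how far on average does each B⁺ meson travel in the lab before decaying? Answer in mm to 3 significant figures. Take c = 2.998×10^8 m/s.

d ≈ 1.08 mm

γ = 1/√(1 − 0.910²) = 2.4119
Dilated lifetime: Δt = γτ₀ = 2.4119 × 1.64 ps = 3.9555 ps
d = vΔt = 0.910c × 3.9555 ps = 2.7282×10^8 m/s × 3.9555×10^-12 s = 1.08 mm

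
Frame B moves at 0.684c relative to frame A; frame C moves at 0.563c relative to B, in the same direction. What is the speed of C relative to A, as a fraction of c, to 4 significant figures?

u ≈ 0.9003c

Compose boost 2: (0.563 + 0.684)/(1 + 0.563×0.684) = 1.247/1.38509 = 0.9003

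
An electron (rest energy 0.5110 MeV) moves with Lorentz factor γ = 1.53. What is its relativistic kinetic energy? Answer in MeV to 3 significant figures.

K ≈ 0.271 MeV

γ = 1.53 (given)
K = (γ − 1)m₀c² = (1.53 − 1) × 0.5110 MeV = 0.53000 × 0.5110 MeV = 0.271 MeV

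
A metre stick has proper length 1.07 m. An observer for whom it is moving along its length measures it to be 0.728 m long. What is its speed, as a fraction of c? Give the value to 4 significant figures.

γ = L₀/L = 1.07/0.728 = 1.46978
β = √(1 − 1/γ²) = 0.7329

β ≈ 0.7329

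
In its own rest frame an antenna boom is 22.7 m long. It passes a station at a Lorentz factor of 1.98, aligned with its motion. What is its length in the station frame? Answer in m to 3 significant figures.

L ≈ 11.5 m

γ = 1.98 (given)
Length contraction: L = L₀/γ = 22.7/1.98 = 11.5 m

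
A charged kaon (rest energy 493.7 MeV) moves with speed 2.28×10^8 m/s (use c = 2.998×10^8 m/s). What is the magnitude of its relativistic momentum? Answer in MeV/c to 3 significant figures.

β = v/c = 2.28×10^8 / 2.998×10^8 = 0.76051
γ = 1/√(1 − 0.76051²) = 1.5400
p = γβm₀c = 1.5400 × 0.76051 × 493.7 MeV/c = 578 MeV/c

p ≈ 578 MeV/c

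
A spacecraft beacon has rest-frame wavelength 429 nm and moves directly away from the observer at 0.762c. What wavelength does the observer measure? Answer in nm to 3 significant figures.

Relativistic Doppler: λ_obs = λ_src √((1+β)/(1−β))
= 429 × √(1.7620/0.23800) = 429 × 2.7209 = 1170 nm

λ_obs ≈ 1170 nm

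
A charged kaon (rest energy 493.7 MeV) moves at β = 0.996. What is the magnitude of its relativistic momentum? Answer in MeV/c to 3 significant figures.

γ = 1/√(1 − 0.996²) = 11.192
p = γβm₀c = 11.192 × 0.996 × 493.7 MeV/c = 5500 MeV/c

p ≈ 5500 MeV/c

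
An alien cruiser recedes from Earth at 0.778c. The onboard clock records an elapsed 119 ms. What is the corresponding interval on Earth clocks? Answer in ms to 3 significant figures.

γ = 1/√(1 − 0.778²) = 1.5917
Time dilation: Δt = γτ₀ = 1.5917 × 119 ms = 189 ms

Δt ≈ 189 ms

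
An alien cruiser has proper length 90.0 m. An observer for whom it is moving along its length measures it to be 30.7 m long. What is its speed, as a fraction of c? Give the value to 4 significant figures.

β ≈ 0.9400

γ = L₀/L = 90.0/30.7 = 2.93160
β = √(1 − 1/γ²) = 0.9400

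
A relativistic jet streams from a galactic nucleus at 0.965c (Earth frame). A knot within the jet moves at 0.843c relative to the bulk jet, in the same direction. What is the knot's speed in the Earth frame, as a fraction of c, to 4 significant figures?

Relativistic velocity addition: u = (u' + v)/(1 + u'v/c²)
= (0.843 + 0.965)/(1 + 0.843×0.965) = 1.808/1.81350 = 0.9970

u ≈ 0.9970c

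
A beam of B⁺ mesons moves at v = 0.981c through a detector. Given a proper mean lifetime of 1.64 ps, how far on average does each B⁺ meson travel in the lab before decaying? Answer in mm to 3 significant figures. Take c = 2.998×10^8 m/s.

γ = 1/√(1 − 0.981²) = 5.1544
Dilated lifetime: Δt = γτ₀ = 5.1544 × 1.64 ps = 8.4533 ps
d = vΔt = 0.981c × 8.4533 ps = 2.9410×10^8 m/s × 8.4533×10^-12 s = 2.49 mm

d ≈ 2.49 mm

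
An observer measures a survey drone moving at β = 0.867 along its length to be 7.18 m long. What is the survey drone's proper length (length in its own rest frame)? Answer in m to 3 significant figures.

L₀ ≈ 14.4 m

γ = 1/√(1 − 0.867²) = 2.0068
L₀ = γL = 2.0068 × 7.18 = 14.4 m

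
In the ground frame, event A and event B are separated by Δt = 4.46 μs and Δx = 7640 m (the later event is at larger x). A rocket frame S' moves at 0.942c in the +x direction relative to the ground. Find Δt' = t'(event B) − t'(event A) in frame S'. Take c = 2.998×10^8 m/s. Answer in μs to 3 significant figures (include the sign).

γ = 1/√(1 − 0.942²) = 2.9796
Δt' = γ(Δt − vΔx/c²) = 2.9796 × (4.46 μs − 0.942×7640 m / (2.998×10^8 m/s))
= 2.9796 × (-19.546 μs) = -58.2 μs

Δt' ≈ -58.2 μs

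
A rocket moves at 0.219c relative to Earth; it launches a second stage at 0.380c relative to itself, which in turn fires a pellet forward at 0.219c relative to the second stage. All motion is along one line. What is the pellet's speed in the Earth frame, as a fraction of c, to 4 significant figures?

Compose boost 2: (0.380 + 0.219)/(1 + 0.380×0.219) = 0.5990/1.08322 = 0.552981
Compose boost 3: (0.219 + 0.552981)/(1 + 0.219×0.552981) = 0.771981/1.12110 = 0.6886

u ≈ 0.6886c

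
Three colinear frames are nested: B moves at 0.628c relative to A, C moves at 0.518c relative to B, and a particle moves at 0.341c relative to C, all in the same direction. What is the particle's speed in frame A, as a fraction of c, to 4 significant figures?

Compose boost 2: (0.518 + 0.628)/(1 + 0.518×0.628) = 1.146/1.32530 = 0.864707
Compose boost 3: (0.341 + 0.864707)/(1 + 0.341×0.864707) = 1.20571/1.29487 = 0.9311

u ≈ 0.9311c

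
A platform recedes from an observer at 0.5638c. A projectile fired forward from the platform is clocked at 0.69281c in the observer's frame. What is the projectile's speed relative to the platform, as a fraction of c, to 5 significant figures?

u' ≈ 0.21170c

Inverse velocity addition: u' = (u − v)/(1 − uv/c²)
= (0.69281 − 0.5638)/(1 − 0.69281×0.5638) = 0.12901/0.6093937 = 0.21170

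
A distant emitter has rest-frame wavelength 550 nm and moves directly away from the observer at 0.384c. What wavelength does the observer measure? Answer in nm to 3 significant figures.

Relativistic Doppler: λ_obs = λ_src √((1+β)/(1−β))
= 550 × √(1.3840/0.61600) = 550 × 1.4989 = 824 nm

λ_obs ≈ 824 nm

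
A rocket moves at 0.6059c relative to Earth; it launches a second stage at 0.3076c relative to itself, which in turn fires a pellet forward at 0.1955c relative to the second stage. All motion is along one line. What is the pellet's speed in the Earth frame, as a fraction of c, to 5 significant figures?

Compose boost 2: (0.3076 + 0.6059)/(1 + 0.3076×0.6059) = 0.91350/1.186375 = 0.7699927
Compose boost 3: (0.1955 + 0.7699927)/(1 + 0.1955×0.7699927) = 0.9654927/1.150534 = 0.83917

u ≈ 0.83917c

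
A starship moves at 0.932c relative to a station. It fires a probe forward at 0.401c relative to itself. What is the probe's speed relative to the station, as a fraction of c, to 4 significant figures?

Relativistic velocity addition: u = (u' + v)/(1 + u'v/c²)
= (0.401 + 0.932)/(1 + 0.401×0.932) = 1.333/1.37373 = 0.9703

u ≈ 0.9703c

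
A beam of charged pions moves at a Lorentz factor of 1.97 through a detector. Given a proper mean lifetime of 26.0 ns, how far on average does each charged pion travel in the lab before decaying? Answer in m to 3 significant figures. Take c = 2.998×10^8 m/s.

d ≈ 13.2 m

β = √(1 − 1/γ²) = √(1 − 1/1.97²) = 0.86158
Dilated lifetime: Δt = γτ₀ = 1.97 × 26.0 ns = 51.220 ns
d = vΔt = 0.86158c × 51.220 ns = 2.5830×10^8 m/s × 5.1220×10^-8 s = 13.2 m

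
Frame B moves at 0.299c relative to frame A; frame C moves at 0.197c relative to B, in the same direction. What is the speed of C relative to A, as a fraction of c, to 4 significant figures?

u ≈ 0.4684c

Compose boost 2: (0.197 + 0.299)/(1 + 0.197×0.299) = 0.4960/1.05890 = 0.4684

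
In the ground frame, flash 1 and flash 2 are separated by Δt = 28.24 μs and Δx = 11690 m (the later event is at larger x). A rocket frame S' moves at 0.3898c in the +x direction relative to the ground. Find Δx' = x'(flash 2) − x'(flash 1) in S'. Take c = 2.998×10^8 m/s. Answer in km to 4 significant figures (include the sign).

γ = 1/√(1 − 0.3898²) = 1.08589
Δx' = γ(Δx − vΔt) = 1.08589 × (11690 m − 0.3898×(2.998×10^8 m/s)×28.24×10^-6 s)
= 1.08589 × (8389.82 m) = 9.110 km

Δx' ≈ 9.110 km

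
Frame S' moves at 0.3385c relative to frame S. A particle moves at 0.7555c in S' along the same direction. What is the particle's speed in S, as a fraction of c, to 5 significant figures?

Relativistic velocity addition: u = (u' + v)/(1 + u'v/c²)
= (0.7555 + 0.3385)/(1 + 0.7555×0.3385) = 1.0940/1.255737 = 0.87120

u ≈ 0.87120c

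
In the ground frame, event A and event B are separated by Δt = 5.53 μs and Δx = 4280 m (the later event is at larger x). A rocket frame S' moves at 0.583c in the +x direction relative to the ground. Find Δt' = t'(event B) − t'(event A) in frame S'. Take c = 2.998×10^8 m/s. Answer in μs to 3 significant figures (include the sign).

Δt' ≈ -3.44 μs

γ = 1/√(1 − 0.583²) = 1.2308
Δt' = γ(Δt − vΔx/c²) = 1.2308 × (5.53 μs − 0.583×4280 m / (2.998×10^8 m/s))
= 1.2308 × (-2.7930 μs) = -3.44 μs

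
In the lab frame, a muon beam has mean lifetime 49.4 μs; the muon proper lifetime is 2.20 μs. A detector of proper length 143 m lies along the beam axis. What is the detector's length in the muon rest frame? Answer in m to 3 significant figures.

Time dilation ⇒ γ = Δt/τ₀ = 49.4/2.20 = 22.455
Length contraction: L = L₀/γ = 143/22.455 = 6.37 m

L ≈ 6.37 m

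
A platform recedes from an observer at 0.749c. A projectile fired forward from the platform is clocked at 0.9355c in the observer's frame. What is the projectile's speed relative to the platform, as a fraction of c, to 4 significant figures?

Inverse velocity addition: u' = (u − v)/(1 − uv/c²)
= (0.9355 − 0.749)/(1 − 0.9355×0.749) = 0.1865/0.299311 = 0.6231

u' ≈ 0.6231c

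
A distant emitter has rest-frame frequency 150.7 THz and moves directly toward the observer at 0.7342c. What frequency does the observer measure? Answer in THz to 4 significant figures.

Relativistic Doppler: f_obs = f_src √((1+β)/(1−β))
= 150.7 × √(1.73420/0.265800) = 150.7 × 2.55430 = 384.9 THz

f_obs ≈ 384.9 THz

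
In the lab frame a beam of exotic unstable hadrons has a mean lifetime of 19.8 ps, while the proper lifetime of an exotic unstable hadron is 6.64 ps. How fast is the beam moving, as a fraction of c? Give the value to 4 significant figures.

γ = Δt/τ₀ = 19.8/6.64 = 2.98193
β = √(1 − 1/γ²) = √(1 − 1/2.98193²) = 0.9421

β ≈ 0.9421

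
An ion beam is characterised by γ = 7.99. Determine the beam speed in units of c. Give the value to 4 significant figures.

β = √(1 − 1/γ²) = √(1 − 1/7.99²) = √(0.984336) = 0.9921

β ≈ 0.9921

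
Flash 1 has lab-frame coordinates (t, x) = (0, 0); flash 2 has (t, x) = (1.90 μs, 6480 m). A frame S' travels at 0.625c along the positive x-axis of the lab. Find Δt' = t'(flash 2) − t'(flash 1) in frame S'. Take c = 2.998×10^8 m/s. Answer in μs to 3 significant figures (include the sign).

Δt' ≈ -14.9 μs

γ = 1/√(1 − 0.625²) = 1.2810
Δt' = γ(Δt − vΔx/c²) = 1.2810 × (1.90 μs − 0.625×6480 m / (2.998×10^8 m/s))
= 1.2810 × (-11.609 μs) = -14.9 μs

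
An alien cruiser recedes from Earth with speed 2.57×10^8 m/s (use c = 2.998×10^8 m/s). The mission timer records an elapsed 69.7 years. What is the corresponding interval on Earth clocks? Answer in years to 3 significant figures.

β = v/c = 2.57×10^8 / 2.998×10^8 = 0.85724
γ = 1/√(1 − 0.85724²) = 1.9420
Time dilation: Δt = γτ₀ = 1.9420 × 69.7 years = 135 years

Δt ≈ 135 years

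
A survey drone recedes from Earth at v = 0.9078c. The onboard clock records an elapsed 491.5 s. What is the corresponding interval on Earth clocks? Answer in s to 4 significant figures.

Δt ≈ 1172 s

γ = 1/√(1 − 0.9078²) = 2.38434
Time dilation: Δt = γτ₀ = 2.38434 × 491.5 s = 1172 s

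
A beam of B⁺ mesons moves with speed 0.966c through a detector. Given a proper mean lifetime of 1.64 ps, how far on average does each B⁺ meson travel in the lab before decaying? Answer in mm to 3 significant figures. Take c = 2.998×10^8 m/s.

γ = 1/√(1 − 0.966²) = 3.8678
Dilated lifetime: Δt = γτ₀ = 3.8678 × 1.64 ps = 6.3433 ps
d = vΔt = 0.966c × 6.3433 ps = 2.8961×10^8 m/s × 6.3433×10^-12 s = 1.84 mm

d ≈ 1.84 mm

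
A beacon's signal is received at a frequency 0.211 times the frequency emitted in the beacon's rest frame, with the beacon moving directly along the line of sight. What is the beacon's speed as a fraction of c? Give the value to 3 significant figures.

β ≈ 0.915

f_obs/f_src = √((1−β)/(1+β)) = 0.211  ⇒  (1−β)/(1+β) = 0.044521
β = |1 − D²|/(1 + D²) = |1 − 0.044521|/(1 + 0.044521) = 0.915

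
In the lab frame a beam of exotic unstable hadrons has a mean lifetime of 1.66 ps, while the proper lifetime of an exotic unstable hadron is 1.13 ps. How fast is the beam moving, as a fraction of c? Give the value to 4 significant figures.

β ≈ 0.7325

γ = Δt/τ₀ = 1.66/1.13 = 1.46903
β = √(1 − 1/γ²) = √(1 − 1/1.46903²) = 0.7325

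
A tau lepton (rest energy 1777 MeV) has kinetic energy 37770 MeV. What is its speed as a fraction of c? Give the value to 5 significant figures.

β ≈ 0.99899

γ = 1 + K/(m₀c²) = 1 + 37770/1777 = 22.25492
β = √(1 − 1/γ²) = 0.99899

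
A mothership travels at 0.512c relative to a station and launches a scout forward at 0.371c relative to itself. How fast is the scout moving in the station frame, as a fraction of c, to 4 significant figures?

Compose boost 2: (0.371 + 0.512)/(1 + 0.371×0.512) = 0.8830/1.18995 = 0.7420

u ≈ 0.7420c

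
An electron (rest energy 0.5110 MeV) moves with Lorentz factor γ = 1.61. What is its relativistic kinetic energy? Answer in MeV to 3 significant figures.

γ = 1.61 (given)
K = (γ − 1)m₀c² = (1.61 − 1) × 0.5110 MeV = 0.61000 × 0.5110 MeV = 0.312 MeV

K ≈ 0.312 MeV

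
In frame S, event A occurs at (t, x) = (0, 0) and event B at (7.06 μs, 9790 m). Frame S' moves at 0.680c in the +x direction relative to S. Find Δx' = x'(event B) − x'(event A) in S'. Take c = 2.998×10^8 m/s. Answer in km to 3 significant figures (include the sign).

γ = 1/√(1 − 0.680²) = 1.3639
Δx' = γ(Δx − vΔt) = 1.3639 × (9790 m − 0.680×(2.998×10^8 m/s)×7.06×10^-6 s)
= 1.3639 × (8350.7 m) = 11.4 km

Δx' ≈ 11.4 km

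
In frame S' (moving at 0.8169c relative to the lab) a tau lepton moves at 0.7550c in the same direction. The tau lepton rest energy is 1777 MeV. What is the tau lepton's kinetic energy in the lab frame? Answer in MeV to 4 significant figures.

u_lab = (0.7550 + 0.8169)/(1 + 0.7550×0.8169) = 0.9722534
γ = 1/√(1 − 0.9722534²) = 4.27478
K = (γ − 1)m₀c² = (4.27478 − 1) × 1777 = 3.27478 × 1777 = 5819 MeV

K ≈ 5819 MeV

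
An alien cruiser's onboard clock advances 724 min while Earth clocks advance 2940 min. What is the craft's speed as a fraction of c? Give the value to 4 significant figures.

β ≈ 0.9692

γ = Δt/τ₀ = 2940/724 = 4.06077
β = √(1 − 1/γ²) = √(1 − 1/4.06077²) = 0.9692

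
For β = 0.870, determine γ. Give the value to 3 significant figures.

γ = 1/√(1 − β²) = 1/√(1 − 0.870²) = 1/√(0.24310) = 2.03

γ ≈ 2.03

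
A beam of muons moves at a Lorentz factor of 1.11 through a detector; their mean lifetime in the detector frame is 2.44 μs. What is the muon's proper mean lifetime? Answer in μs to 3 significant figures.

γ = 1.11 (given)
Proper time: τ₀ = Δt/γ = 2.44/1.11 = 2.20 μs

τ₀ ≈ 2.20 μs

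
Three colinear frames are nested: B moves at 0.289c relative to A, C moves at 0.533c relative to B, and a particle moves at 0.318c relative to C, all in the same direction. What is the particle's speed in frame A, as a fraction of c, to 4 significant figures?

Compose boost 2: (0.533 + 0.289)/(1 + 0.533×0.289) = 0.8220/1.15404 = 0.712282
Compose boost 3: (0.318 + 0.712282)/(1 + 0.318×0.712282) = 1.03028/1.22651 = 0.8400

u ≈ 0.8400c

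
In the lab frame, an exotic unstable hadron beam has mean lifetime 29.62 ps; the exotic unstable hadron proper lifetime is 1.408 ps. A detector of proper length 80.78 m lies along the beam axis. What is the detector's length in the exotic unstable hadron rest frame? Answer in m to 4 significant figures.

Time dilation ⇒ γ = Δt/τ₀ = 29.62/1.408 = 21.0369
Length contraction: L = L₀/γ = 80.78/21.0369 = 3.840 m

L ≈ 3.840 m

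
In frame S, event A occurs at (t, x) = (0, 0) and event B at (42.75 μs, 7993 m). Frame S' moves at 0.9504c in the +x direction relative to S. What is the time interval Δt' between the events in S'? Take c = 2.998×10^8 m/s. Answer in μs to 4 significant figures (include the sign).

γ = 1/√(1 − 0.9504²) = 3.21512
Δt' = γ(Δt − vΔx/c²) = 3.21512 × (42.75 μs − 0.9504×7993 m / (2.998×10^8 m/s))
= 3.21512 × (17.4113 μs) = 55.98 μs

Δt' ≈ 55.98 μs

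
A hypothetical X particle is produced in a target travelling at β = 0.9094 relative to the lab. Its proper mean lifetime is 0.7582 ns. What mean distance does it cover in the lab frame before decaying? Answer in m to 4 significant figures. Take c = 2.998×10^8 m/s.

d ≈ 0.4970 m

γ = 1/√(1 − 0.9094²) = 2.40429
Dilated lifetime: Δt = γτ₀ = 2.40429 × 0.7582 ns = 1.82294 ns
d = vΔt = 0.9094c × 1.82294 ns = 2.72638×10^8 m/s × 1.82294×10^-9 s = 0.4970 m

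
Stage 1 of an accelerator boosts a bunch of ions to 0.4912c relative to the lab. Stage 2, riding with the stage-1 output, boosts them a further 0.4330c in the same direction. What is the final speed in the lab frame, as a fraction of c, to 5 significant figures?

u ≈ 0.76211c

Compose boost 2: (0.4330 + 0.4912)/(1 + 0.4330×0.4912) = 0.92420/1.212690 = 0.76211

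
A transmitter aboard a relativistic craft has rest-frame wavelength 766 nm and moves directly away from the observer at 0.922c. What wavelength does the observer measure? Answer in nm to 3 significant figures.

λ_obs ≈ 3800 nm

Relativistic Doppler: λ_obs = λ_src √((1+β)/(1−β))
= 766 × √(1.9220/0.078000) = 766 × 4.9640 = 3800 nm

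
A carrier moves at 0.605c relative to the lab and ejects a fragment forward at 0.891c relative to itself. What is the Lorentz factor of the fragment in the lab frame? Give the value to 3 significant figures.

γ ≈ 4.26

u_lab = (0.891 + 0.605)/(1 + 0.891×0.605) = 1.496/1.53905 = 0.972025
γ = 1/√(1 − 0.972025²) = 4.26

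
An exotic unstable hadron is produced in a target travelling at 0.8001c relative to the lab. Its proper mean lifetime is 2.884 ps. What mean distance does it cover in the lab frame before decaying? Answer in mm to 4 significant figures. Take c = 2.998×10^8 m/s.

d ≈ 1.153 mm

γ = 1/√(1 − 0.8001²) = 1.66704
Dilated lifetime: Δt = γτ₀ = 1.66704 × 2.884 ps = 4.80774 ps
d = vΔt = 0.8001c × 4.80774 ps = 2.39870×10^8 m/s × 4.80774×10^-12 s = 1.153 mm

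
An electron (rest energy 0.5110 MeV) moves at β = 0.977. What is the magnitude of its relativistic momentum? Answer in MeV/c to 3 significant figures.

p ≈ 2.34 MeV/c

γ = 1/√(1 − 0.977²) = 4.6896
p = γβm₀c = 4.6896 × 0.977 × 0.5110 MeV/c = 2.34 MeV/c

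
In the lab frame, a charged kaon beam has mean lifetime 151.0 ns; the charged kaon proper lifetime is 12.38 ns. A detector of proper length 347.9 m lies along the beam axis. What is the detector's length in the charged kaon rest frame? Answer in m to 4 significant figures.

L ≈ 28.52 m

Time dilation ⇒ γ = Δt/τ₀ = 151.0/12.38 = 12.1971
Length contraction: L = L₀/γ = 347.9/12.1971 = 28.52 m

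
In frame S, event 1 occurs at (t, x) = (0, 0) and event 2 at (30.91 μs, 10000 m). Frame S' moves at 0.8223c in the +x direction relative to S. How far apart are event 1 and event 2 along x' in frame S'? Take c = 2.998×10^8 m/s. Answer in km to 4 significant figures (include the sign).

γ = 1/√(1 − 0.8223²) = 1.75730
Δx' = γ(Δx − vΔt) = 1.75730 × (10000 m − 0.8223×(2.998×10^8 m/s)×30.91×10^-6 s)
= 1.75730 × (2379.90 m) = 4.182 km

Δx' ≈ 4.182 km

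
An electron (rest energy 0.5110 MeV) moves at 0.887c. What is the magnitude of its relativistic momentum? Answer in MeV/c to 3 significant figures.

p ≈ 0.982 MeV/c

γ = 1/√(1 − 0.887²) = 2.1656
p = γβm₀c = 2.1656 × 0.887 × 0.5110 MeV/c = 0.982 MeV/c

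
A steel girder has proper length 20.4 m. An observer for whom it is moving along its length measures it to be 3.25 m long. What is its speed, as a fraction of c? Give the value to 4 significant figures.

γ = L₀/L = 20.4/3.25 = 6.27692
β = √(1 − 1/γ²) = 0.9872

β ≈ 0.9872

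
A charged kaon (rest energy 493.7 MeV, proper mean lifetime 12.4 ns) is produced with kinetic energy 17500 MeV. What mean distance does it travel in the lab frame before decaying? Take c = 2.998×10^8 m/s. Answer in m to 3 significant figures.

d ≈ 135 m

γ = 1 + K/(m₀c²) = 1 + 17500/493.7 = 36.447
β = √(1 − 1/γ²) = 0.99962
Dilated lifetime: γτ₀ = 36.447 × 12.4 ns = 451.94 ns
d = βc·γτ₀ = 0.99962 × (2.998×10^8 m/s) × 4.5194×10^-7 s = 135 m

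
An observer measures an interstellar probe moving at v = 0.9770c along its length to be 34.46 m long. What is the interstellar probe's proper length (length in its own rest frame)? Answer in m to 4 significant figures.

L₀ ≈ 161.6 m

γ = 1/√(1 − 0.9770²) = 4.68957
L₀ = γL = 4.68957 × 34.46 = 161.6 m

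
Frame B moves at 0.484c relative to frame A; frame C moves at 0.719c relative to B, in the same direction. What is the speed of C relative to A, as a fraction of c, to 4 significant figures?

Compose boost 2: (0.719 + 0.484)/(1 + 0.719×0.484) = 1.203/1.34800 = 0.8924

u ≈ 0.8924c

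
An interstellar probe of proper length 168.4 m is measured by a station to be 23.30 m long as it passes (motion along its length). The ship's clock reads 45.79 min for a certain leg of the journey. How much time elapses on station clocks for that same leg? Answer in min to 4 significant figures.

Δt ≈ 330.9 min

Length contraction ⇒ γ = L₀/L = 168.4/23.30 = 7.22747
Time dilation: Δt = γτ₀ = 7.22747 × 45.79 min = 330.9 min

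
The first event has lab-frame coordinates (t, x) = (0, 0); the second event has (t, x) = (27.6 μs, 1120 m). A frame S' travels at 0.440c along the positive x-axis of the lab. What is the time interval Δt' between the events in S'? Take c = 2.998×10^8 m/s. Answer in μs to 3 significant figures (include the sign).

γ = 1/√(1 − 0.440²) = 1.1136
Δt' = γ(Δt − vΔx/c²) = 1.1136 × (27.6 μs − 0.440×1120 m / (2.998×10^8 m/s))
= 1.1136 × (25.956 μs) = 28.9 μs

Δt' ≈ 28.9 μs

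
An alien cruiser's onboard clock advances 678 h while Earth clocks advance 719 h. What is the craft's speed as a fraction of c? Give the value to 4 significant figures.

γ = Δt/τ₀ = 719/678 = 1.06047
β = √(1 − 1/γ²) = √(1 − 1/1.06047²) = 0.3329

β ≈ 0.3329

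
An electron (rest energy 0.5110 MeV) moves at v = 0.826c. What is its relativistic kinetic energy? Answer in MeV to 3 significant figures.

γ = 1/√(1 − 0.826²) = 1.7741
K = (γ − 1)m₀c² = (1.7741 − 1) × 0.5110 MeV = 0.77409 × 0.5110 MeV = 0.396 MeV

K ≈ 0.396 MeV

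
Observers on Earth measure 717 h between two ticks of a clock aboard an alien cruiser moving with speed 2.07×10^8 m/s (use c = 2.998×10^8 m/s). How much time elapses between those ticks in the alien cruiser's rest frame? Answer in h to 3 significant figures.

β = v/c = 2.07×10^8 / 2.998×10^8 = 0.69046
γ = 1/√(1 − 0.69046²) = 1.3824
Proper time: τ₀ = Δt/γ = 717/1.3824 = 519 h

τ₀ ≈ 519 h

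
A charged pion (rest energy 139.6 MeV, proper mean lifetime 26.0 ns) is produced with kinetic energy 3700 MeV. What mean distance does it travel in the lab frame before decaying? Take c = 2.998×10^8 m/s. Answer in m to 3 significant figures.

γ = 1 + K/(m₀c²) = 1 + 3700/139.6 = 27.504
β = √(1 − 1/γ²) = 0.99934
Dilated lifetime: γτ₀ = 27.504 × 26.0 ns = 715.11 ns
d = βc·γτ₀ = 0.99934 × (2.998×10^8 m/s) × 7.1511×10^-7 s = 214 m

d ≈ 214 m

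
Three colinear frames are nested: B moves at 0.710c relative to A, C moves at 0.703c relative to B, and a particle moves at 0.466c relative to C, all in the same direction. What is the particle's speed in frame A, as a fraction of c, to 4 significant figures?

u ≈ 0.9787c

Compose boost 2: (0.703 + 0.710)/(1 + 0.703×0.710) = 1.413/1.49913 = 0.942547
Compose boost 3: (0.466 + 0.942547)/(1 + 0.466×0.942547) = 1.40855/1.43923 = 0.9787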